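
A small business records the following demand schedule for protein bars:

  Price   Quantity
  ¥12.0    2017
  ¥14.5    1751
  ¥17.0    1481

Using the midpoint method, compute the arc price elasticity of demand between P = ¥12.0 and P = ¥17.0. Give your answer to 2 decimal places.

At P = 12.0, Q = 2017; at P = 17.0, Q = 1481.
ΔQ = -536, ΔP = 5.0. Midpoints: P̄ = 14.50, Q̄ = 1749.0.
ε = (ΔQ/ΔP)(P̄/Q̄) = (-536/5.0)(14.50/1749.0).

-0.89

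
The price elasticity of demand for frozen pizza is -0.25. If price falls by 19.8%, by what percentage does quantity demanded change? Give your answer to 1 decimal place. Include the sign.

%ΔQ ≈ ε × %ΔP = (-0.25)(-19.8%) = 4.95%.

5.0%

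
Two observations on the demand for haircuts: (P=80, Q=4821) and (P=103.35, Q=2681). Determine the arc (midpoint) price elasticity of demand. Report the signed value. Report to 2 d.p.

ΔQ = 2681 − 4821 = -2140; ΔP = 103.35 − 80 = 23.35.
Midpoints: P̄ = 91.67, Q̄ = 3751.0.
ε = (ΔQ/ΔP)(P̄/Q̄) = (-2140/23.35)(91.67/3751.0).

-2.24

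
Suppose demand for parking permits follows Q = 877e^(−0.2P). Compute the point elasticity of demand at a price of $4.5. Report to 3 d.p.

At P = 4.5, Q = 356.562.
dQ/dP = −0.2·877e^(−0.2P) = −0.2Q = -71.312.
ε = (dQ/dP)(P/Q) = (-71.312)(4.5/356.562).
|ε| < 1, so demand is inelastic at this price.

-0.900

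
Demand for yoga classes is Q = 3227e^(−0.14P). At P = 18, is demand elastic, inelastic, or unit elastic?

elastic

Q = 259.643, dQ/dP = -36.350.
ε = (dQ/dP)(P/Q) ≈ -2.520.
|ε| = 2.52 > 1.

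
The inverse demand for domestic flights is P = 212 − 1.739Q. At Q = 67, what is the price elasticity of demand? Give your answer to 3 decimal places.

-0.820

At Q = 67, P = 212 − 1.739(67) = 95.49.
dP/dQ = −1.739, so dQ/dP = 1/(−1.739) = -0.575.
ε = (dQ/dP)(P/Q) = (-0.575)(95.49/67).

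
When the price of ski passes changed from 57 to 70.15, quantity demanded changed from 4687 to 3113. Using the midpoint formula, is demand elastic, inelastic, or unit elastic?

elastic

Arc ε ≈ -1.951.
|ε| = 1.95 > 1.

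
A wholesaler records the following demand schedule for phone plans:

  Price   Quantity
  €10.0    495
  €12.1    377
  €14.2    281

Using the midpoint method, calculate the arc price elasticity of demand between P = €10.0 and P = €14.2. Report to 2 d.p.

At P = 10.0, Q = 495; at P = 14.2, Q = 281.
ΔQ = -214, ΔP = 4.2. Midpoints: P̄ = 12.10, Q̄ = 388.0.
ε = (ΔQ/ΔP)(P̄/Q̄) = (-214/4.2)(12.10/388.0).

-1.59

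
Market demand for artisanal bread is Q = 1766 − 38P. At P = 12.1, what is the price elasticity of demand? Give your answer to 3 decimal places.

-0.352

At P = 12.1, Q = 1306.200.
dQ/dP = −38.
ε = (dQ/dP)(P/Q) = (-38)(12.1/1306.200).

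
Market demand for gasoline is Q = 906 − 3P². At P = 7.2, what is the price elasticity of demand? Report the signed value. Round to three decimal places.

-0.414

At P = 7.2, Q = 750.480.
dQ/dP = −6P = -43.200.
ε = (dQ/dP)(P/Q) = (-43.200)(7.2/750.480).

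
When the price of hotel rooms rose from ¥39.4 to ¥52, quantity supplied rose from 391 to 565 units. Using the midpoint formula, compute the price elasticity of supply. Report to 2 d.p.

1.32

ΔQ = 565 − 391 = 174; ΔP = 52 − 39.4 = 12.6.
Midpoints: P̄ = 45.70, Q̄ = 478.0.
ε_s = (ΔQ/ΔP)(P̄/Q̄) = (174/12.6)(45.70/478.0).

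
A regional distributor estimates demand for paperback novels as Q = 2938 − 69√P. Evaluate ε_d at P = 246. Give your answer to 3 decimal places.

-0.292

At P = 246, Q = 1855.777.
dQ/dP = −69/(2√P) = -2.200.
ε = (dQ/dP)(P/Q) = (-2.200)(246/1855.777).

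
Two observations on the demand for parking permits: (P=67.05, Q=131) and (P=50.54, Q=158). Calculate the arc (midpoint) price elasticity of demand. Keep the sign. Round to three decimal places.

-0.665

ΔQ = 158 − 131 = 27; ΔP = 50.54 − 67.05 = -16.51.
Midpoints: P̄ = 58.80, Q̄ = 144.5.
ε = (ΔQ/ΔP)(P̄/Q̄) = (27/-16.51)(58.80/144.5).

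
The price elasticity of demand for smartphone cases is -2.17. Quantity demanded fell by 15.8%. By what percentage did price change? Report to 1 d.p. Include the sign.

7.3%

%ΔP ≈ %ΔQ / ε = (-15.8%)/(-2.17) = 7.28%.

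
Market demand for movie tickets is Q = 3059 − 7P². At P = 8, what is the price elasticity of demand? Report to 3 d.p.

At P = 8, Q = 2611.
dQ/dP = −14P = -112.
ε = (dQ/dP)(P/Q) = (-112)(8/2611).

-0.343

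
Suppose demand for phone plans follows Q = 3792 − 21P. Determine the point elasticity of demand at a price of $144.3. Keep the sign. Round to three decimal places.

-3.978

At P = 144.3, Q = 761.700.
dQ/dP = −21.
ε = (dQ/dP)(P/Q) = (-21)(144.3/761.700).
|ε| > 1, so demand is elastic at this price.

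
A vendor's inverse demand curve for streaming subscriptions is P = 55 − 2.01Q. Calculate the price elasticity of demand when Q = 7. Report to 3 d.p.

-2.909

At Q = 7, P = 55 − 2.01(7) = 40.93.
dP/dQ = −2.01, so dQ/dP = 1/(−2.01) = -0.498.
ε = (dQ/dP)(P/Q) = (-0.498)(40.93/7).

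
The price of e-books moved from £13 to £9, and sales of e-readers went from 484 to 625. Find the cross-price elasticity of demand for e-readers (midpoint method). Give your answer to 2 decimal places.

ΔQ_x = 625 − 484 = 141; ΔP_y = 9 − 13 = -4.
Midpoints: P̄_y = 11.00, Q̄_x = 554.5.
ε_xy = (ΔQ_x/ΔP_y)(P̄_y/Q̄_x) = (141/-4)(11.00/554.5).

-0.70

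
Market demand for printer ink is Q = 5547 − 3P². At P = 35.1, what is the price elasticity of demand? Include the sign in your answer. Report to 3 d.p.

-3.994

At P = 35.1, Q = 1850.970.
dQ/dP = −6P = -210.600.
ε = (dQ/dP)(P/Q) = (-210.600)(35.1/1850.970).
|ε| > 1, so demand is elastic at this price.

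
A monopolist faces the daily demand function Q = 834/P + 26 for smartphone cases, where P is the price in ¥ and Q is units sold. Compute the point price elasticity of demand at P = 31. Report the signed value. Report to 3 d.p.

-0.509

At P = 31, Q = 52.903.
dQ/dP = −834/P² = -0.868.
ε = (dQ/dP)(P/Q) = (-0.868)(31/52.903).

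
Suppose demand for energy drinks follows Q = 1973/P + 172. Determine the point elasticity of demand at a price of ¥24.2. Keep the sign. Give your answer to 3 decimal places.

At P = 24.2, Q = 253.529.
dQ/dP = −1973/P² = -3.369.
ε = (dQ/dP)(P/Q) = (-3.369)(24.2/253.529).

-0.322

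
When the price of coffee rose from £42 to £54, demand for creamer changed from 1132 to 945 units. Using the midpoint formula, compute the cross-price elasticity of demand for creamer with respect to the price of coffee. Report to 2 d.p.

-0.72

ΔQ_x = 945 − 1132 = -187; ΔP_y = 54 − 42 = 12.
Midpoints: P̄_y = 48.00, Q̄_x = 1038.5.
ε_xy = (ΔQ_x/ΔP_y)(P̄_y/Q̄_x) = (-187/12)(48.00/1038.5).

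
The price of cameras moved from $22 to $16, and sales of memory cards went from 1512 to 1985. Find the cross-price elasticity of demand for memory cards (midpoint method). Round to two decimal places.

-0.86

ΔQ_x = 1985 − 1512 = 473; ΔP_y = 16 − 22 = -6.
Midpoints: P̄_y = 19.00, Q̄_x = 1748.5.
ε_xy = (ΔQ_x/ΔP_y)(P̄_y/Q̄_x) = (473/-6)(19.00/1748.5).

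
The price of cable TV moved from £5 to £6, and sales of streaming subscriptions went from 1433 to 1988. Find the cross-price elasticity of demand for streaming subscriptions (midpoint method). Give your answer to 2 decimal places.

1.78

ΔQ_x = 1988 − 1433 = 555; ΔP_y = 6 − 5 = 1.
Midpoints: P̄_y = 5.50, Q̄_x = 1710.5.
ε_xy = (ΔQ_x/ΔP_y)(P̄_y/Q̄_x) = (555/1)(5.50/1710.5).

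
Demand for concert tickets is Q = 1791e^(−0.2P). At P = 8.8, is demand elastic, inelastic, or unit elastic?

Q = 308.132, dQ/dP = -61.626.
ε = (dQ/dP)(P/Q) ≈ -1.760.
|ε| = 1.76 > 1.

elastic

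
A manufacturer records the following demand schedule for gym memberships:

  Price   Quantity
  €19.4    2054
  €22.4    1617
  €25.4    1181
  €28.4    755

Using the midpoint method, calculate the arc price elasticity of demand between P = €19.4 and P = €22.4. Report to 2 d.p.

At P = 19.4, Q = 2054; at P = 22.4, Q = 1617.
ΔQ = -437, ΔP = 3.0. Midpoints: P̄ = 20.90, Q̄ = 1835.5.
ε = (ΔQ/ΔP)(P̄/Q̄) = (-437/3.0)(20.90/1835.5).

-1.66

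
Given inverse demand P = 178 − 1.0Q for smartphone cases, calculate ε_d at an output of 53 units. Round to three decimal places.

-2.358

At Q = 53, P = 178 − 1.0(53) = 125.00.
dP/dQ = −1.0, so dQ/dP = 1/(−1.0) = -1.000.
ε = (dQ/dP)(P/Q) = (-1.000)(125.00/53).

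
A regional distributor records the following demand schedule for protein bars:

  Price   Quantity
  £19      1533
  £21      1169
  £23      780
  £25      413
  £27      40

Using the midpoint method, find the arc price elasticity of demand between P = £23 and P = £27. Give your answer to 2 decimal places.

At P = 23, Q = 780; at P = 27, Q = 40.
ΔQ = -740, ΔP = 4. Midpoints: P̄ = 25.00, Q̄ = 410.0.
ε = (ΔQ/ΔP)(P̄/Q̄) = (-740/4)(25.00/410.0).

-11.28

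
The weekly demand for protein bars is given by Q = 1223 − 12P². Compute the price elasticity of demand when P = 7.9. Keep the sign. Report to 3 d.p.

At P = 7.9, Q = 474.080.
dQ/dP = −24P = -189.600.
ε = (dQ/dP)(P/Q) = (-189.600)(7.9/474.080).
|ε| > 1, so demand is elastic at this price.

-3.159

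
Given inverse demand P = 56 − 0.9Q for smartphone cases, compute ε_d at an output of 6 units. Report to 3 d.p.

At Q = 6, P = 56 − 0.9(6) = 50.60.
dP/dQ = −0.9, so dQ/dP = 1/(−0.9) = -1.111.
ε = (dQ/dP)(P/Q) = (-1.111)(50.60/6).

-9.370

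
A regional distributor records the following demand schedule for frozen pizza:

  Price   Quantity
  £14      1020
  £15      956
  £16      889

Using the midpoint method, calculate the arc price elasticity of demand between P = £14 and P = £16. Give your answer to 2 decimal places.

At P = 14, Q = 1020; at P = 16, Q = 889.
ΔQ = -131, ΔP = 2. Midpoints: P̄ = 15.00, Q̄ = 954.5.
ε = (ΔQ/ΔP)(P̄/Q̄) = (-131/2)(15.00/954.5).

-1.03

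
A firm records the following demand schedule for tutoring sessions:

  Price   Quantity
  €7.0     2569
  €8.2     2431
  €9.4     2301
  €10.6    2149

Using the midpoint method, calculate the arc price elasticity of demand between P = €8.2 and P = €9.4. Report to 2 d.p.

At P = 8.2, Q = 2431; at P = 9.4, Q = 2301.
ΔQ = -130, ΔP = 1.2. Midpoints: P̄ = 8.80, Q̄ = 2366.0.
ε = (ΔQ/ΔP)(P̄/Q̄) = (-130/1.2)(8.80/2366.0).

-0.40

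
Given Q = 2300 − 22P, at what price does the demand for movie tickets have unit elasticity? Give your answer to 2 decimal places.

For linear demand Q = a − bP, ε = −bP/(a − bP). |ε| = 1 when bP = a − bP, i.e. P = a/(2b).
P = 2300/(2·22) = 2300/44 = 52.2727.

52.27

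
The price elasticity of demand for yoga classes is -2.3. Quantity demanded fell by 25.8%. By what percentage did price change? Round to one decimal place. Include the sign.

11.2%

%ΔP ≈ %ΔQ / ε = (-25.8%)/(-2.3) = 11.22%.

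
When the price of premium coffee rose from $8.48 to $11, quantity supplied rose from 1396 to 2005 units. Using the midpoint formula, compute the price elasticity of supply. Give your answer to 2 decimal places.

ΔQ = 2005 − 1396 = 609; ΔP = 11 − 8.48 = 2.52.
Midpoints: P̄ = 9.74, Q̄ = 1700.5.
ε_s = (ΔQ/ΔP)(P̄/Q̄) = (609/2.52)(9.74/1700.5).

1.38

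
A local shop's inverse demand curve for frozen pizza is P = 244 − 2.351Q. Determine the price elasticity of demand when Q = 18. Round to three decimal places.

-4.766

At Q = 18, P = 244 − 2.351(18) = 201.68.
dP/dQ = −2.351, so dQ/dP = 1/(−2.351) = -0.425.
ε = (dQ/dP)(P/Q) = (-0.425)(201.68/18).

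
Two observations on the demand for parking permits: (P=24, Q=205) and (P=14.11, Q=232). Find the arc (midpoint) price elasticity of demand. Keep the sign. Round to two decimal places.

ΔQ = 232 − 205 = 27; ΔP = 14.11 − 24 = -9.89.
Midpoints: P̄ = 19.05, Q̄ = 218.5.
ε = (ΔQ/ΔP)(P̄/Q̄) = (27/-9.89)(19.05/218.5).

-0.24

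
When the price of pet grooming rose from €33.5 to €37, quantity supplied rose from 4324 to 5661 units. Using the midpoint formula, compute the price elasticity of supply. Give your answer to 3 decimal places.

2.697

ΔQ = 5661 − 4324 = 1337; ΔP = 37 − 33.5 = 3.5.
Midpoints: P̄ = 35.25, Q̄ = 4992.5.
ε_s = (ΔQ/ΔP)(P̄/Q̄) = (1337/3.5)(35.25/4992.5).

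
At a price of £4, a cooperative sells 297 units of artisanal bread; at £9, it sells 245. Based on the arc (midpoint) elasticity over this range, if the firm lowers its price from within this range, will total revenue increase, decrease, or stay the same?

Arc ε = (-52/5)(6.50/271.0) ≈ -0.249.
|ε| = 0.25 < 1, so demand is inelastic. A price cut therefore reduces total revenue.

decrease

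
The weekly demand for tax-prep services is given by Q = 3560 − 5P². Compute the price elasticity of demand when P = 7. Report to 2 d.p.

-0.15

At P = 7, Q = 3315.
dQ/dP = −10P = -70.
ε = (dQ/dP)(P/Q) = (-70)(7/3315).
|ε| < 1, so demand is inelastic at this price.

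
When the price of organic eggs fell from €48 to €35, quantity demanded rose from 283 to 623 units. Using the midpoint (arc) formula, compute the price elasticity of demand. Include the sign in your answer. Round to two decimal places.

-2.40

ΔQ = 623 − 283 = 340; ΔP = 35 − 48 = -13.
Midpoints: P̄ = 41.50, Q̄ = 453.0.
ε = (ΔQ/ΔP)(P̄/Q̄) = (340/-13)(41.50/453.0).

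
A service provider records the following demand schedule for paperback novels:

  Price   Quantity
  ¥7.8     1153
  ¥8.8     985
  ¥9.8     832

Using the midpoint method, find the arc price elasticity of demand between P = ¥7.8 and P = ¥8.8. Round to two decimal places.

-1.30

At P = 7.8, Q = 1153; at P = 8.8, Q = 985.
ΔQ = -168, ΔP = 1.0. Midpoints: P̄ = 8.30, Q̄ = 1069.0.
ε = (ΔQ/ΔP)(P̄/Q̄) = (-168/1.0)(8.30/1069.0).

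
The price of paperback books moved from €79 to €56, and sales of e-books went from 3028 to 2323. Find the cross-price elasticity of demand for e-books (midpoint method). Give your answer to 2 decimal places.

ΔQ_x = 2323 − 3028 = -705; ΔP_y = 56 − 79 = -23.
Midpoints: P̄_y = 67.50, Q̄_x = 2675.5.
ε_xy = (ΔQ_x/ΔP_y)(P̄_y/Q̄_x) = (-705/-23)(67.50/2675.5).
ε_xy > 0, so the goods are substitutes.

0.77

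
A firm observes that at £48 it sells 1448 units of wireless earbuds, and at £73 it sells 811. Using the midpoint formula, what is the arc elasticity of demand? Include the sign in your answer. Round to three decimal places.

ΔQ = 811 − 1448 = -637; ΔP = 73 − 48 = 25.
Midpoints: P̄ = 60.50, Q̄ = 1129.5.
ε = (ΔQ/ΔP)(P̄/Q̄) = (-637/25)(60.50/1129.5).

-1.365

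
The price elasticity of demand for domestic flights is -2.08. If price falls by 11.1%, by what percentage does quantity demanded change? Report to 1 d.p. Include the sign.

%ΔQ ≈ ε × %ΔP = (-2.08)(-11.1%) = 23.09%.

23.1%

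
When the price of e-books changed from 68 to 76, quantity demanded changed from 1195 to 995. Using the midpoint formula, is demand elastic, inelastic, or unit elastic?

elastic

Arc ε ≈ -1.644.
|ε| = 1.64 > 1.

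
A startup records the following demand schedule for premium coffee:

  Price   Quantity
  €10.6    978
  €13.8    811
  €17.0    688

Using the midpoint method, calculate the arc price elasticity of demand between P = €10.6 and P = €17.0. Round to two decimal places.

-0.75

At P = 10.6, Q = 978; at P = 17.0, Q = 688.
ΔQ = -290, ΔP = 6.4. Midpoints: P̄ = 13.80, Q̄ = 833.0.
ε = (ΔQ/ΔP)(P̄/Q̄) = (-290/6.4)(13.80/833.0).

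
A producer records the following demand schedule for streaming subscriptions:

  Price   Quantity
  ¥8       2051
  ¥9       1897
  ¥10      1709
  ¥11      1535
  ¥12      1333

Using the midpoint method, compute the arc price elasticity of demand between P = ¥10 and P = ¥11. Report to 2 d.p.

At P = 10, Q = 1709; at P = 11, Q = 1535.
ΔQ = -174, ΔP = 1. Midpoints: P̄ = 10.50, Q̄ = 1622.0.
ε = (ΔQ/ΔP)(P̄/Q̄) = (-174/1)(10.50/1622.0).

-1.13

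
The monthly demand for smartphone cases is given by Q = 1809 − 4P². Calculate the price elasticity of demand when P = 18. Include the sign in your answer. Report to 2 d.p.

At P = 18, Q = 513.
dQ/dP = −8P = -144.
ε = (dQ/dP)(P/Q) = (-144)(18/513).
|ε| > 1, so demand is elastic at this price.

-5.05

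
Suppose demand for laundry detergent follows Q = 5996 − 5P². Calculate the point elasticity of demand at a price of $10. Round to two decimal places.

At P = 10, Q = 5496.
dQ/dP = −10P = -100.
ε = (dQ/dP)(P/Q) = (-100)(10/5496).

-0.18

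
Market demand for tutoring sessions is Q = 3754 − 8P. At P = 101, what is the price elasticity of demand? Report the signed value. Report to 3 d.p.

At P = 101, Q = 2946.
dQ/dP = −8.
ε = (dQ/dP)(P/Q) = (-8)(101/2946).

-0.274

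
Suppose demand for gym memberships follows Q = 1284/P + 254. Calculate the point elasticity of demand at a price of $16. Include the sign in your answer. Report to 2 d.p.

-0.24

At P = 16, Q = 334.250.
dQ/dP = −1284/P² = -5.016.
ε = (dQ/dP)(P/Q) = (-5.016)(16/334.250).
|ε| < 1, so demand is inelastic at this price.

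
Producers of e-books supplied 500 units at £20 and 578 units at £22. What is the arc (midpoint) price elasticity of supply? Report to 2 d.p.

1.52

ΔQ = 578 − 500 = 78; ΔP = 22 − 20 = 2.
Midpoints: P̄ = 21.00, Q̄ = 539.0.
ε_s = (ΔQ/ΔP)(P̄/Q̄) = (78/2)(21.00/539.0).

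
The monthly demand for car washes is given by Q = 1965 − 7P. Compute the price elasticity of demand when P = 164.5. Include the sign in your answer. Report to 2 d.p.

At P = 164.5, Q = 813.500.
dQ/dP = −7.
ε = (dQ/dP)(P/Q) = (-7)(164.5/813.500).

-1.42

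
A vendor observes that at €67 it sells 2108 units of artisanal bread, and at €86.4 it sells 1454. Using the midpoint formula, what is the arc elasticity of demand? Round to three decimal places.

-1.452

ΔQ = 1454 − 2108 = -654; ΔP = 86.4 − 67 = 19.4.
Midpoints: P̄ = 76.70, Q̄ = 1781.0.
ε = (ΔQ/ΔP)(P̄/Q̄) = (-654/19.4)(76.70/1781.0).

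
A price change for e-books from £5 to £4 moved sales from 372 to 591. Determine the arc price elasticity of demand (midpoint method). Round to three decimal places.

-2.047

ΔQ = 591 − 372 = 219; ΔP = 4 − 5 = -1.
Midpoints: P̄ = 4.50, Q̄ = 481.5.
ε = (ΔQ/ΔP)(P̄/Q̄) = (219/-1)(4.50/481.5).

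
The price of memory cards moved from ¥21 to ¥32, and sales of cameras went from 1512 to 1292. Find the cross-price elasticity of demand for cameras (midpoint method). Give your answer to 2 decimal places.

ΔQ_x = 1292 − 1512 = -220; ΔP_y = 32 − 21 = 11.
Midpoints: P̄_y = 26.50, Q̄_x = 1402.0.
ε_xy = (ΔQ_x/ΔP_y)(P̄_y/Q̄_x) = (-220/11)(26.50/1402.0).

-0.38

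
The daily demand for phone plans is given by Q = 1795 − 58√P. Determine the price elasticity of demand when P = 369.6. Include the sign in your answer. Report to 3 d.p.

-0.820

At P = 369.6, Q = 679.951.
dQ/dP = −58/(2√P) = -1.508.
ε = (dQ/dP)(P/Q) = (-1.508)(369.6/679.951).
|ε| < 1, so demand is inelastic at this price.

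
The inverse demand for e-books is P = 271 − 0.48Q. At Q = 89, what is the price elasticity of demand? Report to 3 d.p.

At Q = 89, P = 271 − 0.48(89) = 228.28.
dP/dQ = −0.48, so dQ/dP = 1/(−0.48) = -2.083.
ε = (dQ/dP)(P/Q) = (-2.083)(228.28/89).

-5.344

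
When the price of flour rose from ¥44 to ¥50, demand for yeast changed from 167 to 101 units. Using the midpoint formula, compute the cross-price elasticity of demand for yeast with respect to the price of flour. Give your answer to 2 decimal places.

-3.86

ΔQ_x = 101 − 167 = -66; ΔP_y = 50 − 44 = 6.
Midpoints: P̄_y = 47.00, Q̄_x = 134.0.
ε_xy = (ΔQ_x/ΔP_y)(P̄_y/Q̄_x) = (-66/6)(47.00/134.0).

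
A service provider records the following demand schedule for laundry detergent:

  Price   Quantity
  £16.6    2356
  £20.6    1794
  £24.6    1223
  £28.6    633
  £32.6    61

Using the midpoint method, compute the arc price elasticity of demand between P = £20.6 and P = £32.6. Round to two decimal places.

At P = 20.6, Q = 1794; at P = 32.6, Q = 61.
ΔQ = -1733, ΔP = 12.0. Midpoints: P̄ = 26.60, Q̄ = 927.5.
ε = (ΔQ/ΔP)(P̄/Q̄) = (-1733/12.0)(26.60/927.5).

-4.14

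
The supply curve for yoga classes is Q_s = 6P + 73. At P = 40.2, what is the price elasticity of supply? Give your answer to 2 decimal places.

At P = 40.2, Q_s = 314.20.
dQ_s/dP = 6.
ε_s = (dQ_s/dP)(P/Q_s) = (6)(40.2/314.20).

0.77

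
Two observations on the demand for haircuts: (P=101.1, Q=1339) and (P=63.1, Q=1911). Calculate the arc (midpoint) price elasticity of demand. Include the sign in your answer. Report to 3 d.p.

ΔQ = 1911 − 1339 = 572; ΔP = 63.1 − 101.1 = -38.0.
Midpoints: P̄ = 82.10, Q̄ = 1625.0.
ε = (ΔQ/ΔP)(P̄/Q̄) = (572/-38.0)(82.10/1625.0).

-0.761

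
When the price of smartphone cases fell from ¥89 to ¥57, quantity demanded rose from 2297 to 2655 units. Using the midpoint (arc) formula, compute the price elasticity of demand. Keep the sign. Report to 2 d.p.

-0.33

ΔQ = 2655 − 2297 = 358; ΔP = 57 − 89 = -32.
Midpoints: P̄ = 73.00, Q̄ = 2476.0.
ε = (ΔQ/ΔP)(P̄/Q̄) = (358/-32)(73.00/2476.0).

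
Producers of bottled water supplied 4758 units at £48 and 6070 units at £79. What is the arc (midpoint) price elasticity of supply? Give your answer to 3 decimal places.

ΔQ = 6070 − 4758 = 1312; ΔP = 79 − 48 = 31.
Midpoints: P̄ = 63.50, Q̄ = 5414.0.
ε_s = (ΔQ/ΔP)(P̄/Q̄) = (1312/31)(63.50/5414.0).

0.496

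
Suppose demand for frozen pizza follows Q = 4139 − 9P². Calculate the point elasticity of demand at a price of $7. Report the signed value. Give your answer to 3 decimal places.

At P = 7, Q = 3698.
dQ/dP = −18P = -126.
ε = (dQ/dP)(P/Q) = (-126)(7/3698).
|ε| < 1, so demand is inelastic at this price.

-0.239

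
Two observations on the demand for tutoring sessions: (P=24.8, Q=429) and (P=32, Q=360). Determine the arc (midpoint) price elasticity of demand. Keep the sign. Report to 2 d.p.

-0.69

ΔQ = 360 − 429 = -69; ΔP = 32 − 24.8 = 7.2.
Midpoints: P̄ = 28.40, Q̄ = 394.5.
ε = (ΔQ/ΔP)(P̄/Q̄) = (-69/7.2)(28.40/394.5).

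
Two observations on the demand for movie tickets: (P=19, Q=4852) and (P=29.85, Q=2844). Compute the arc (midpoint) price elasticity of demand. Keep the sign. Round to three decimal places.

ΔQ = 2844 − 4852 = -2008; ΔP = 29.85 − 19 = 10.85.
Midpoints: P̄ = 24.43, Q̄ = 3848.0.
ε = (ΔQ/ΔP)(P̄/Q̄) = (-2008/10.85)(24.43/3848.0).

-1.175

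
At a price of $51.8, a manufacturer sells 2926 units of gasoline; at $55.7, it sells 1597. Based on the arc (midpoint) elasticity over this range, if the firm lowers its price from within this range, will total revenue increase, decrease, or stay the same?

increase

Arc ε = (-1329/3.9)(53.75/2261.5) ≈ -8.099.
|ε| = 8.10 > 1, so demand is elastic. A price cut therefore raises total revenue.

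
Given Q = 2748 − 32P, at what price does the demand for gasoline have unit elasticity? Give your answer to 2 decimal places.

42.94

For linear demand Q = a − bP, ε = −bP/(a − bP). |ε| = 1 when bP = a − bP, i.e. P = a/(2b).
P = 2748/(2·32) = 2748/64 = 42.9375.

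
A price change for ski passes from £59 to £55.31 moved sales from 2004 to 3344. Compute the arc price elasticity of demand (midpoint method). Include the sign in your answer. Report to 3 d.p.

ΔQ = 3344 − 2004 = 1340; ΔP = 55.31 − 59 = -3.69.
Midpoints: P̄ = 57.16, Q̄ = 2674.0.
ε = (ΔQ/ΔP)(P̄/Q̄) = (1340/-3.69)(57.16/2674.0).

-7.762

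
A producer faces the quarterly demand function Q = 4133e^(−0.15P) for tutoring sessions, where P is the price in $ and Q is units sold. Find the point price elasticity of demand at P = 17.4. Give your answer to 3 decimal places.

At P = 17.4, Q = 303.918.
dQ/dP = −0.15·4133e^(−0.15P) = −0.15Q = -45.588.
ε = (dQ/dP)(P/Q) = (-45.588)(17.4/303.918).

-2.610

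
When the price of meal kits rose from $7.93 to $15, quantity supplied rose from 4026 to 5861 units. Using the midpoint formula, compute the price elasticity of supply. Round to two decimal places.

0.60

ΔQ = 5861 − 4026 = 1835; ΔP = 15 − 7.93 = 7.07.
Midpoints: P̄ = 11.46, Q̄ = 4943.5.
ε_s = (ΔQ/ΔP)(P̄/Q̄) = (1835/7.07)(11.46/4943.5).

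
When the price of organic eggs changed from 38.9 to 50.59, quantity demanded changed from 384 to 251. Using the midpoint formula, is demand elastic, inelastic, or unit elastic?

Arc ε ≈ -1.603.
|ε| = 1.60 > 1.

elastic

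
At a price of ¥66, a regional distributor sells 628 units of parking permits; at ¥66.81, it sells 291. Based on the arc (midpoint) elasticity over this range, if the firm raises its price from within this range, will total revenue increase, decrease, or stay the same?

decrease

Arc ε = (-337/0.81)(66.41/459.5) ≈ -60.126.
|ε| = 60.13 > 1, so demand is elastic. A price rise therefore reduces total revenue.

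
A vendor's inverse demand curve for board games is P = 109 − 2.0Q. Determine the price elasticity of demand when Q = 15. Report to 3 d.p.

-2.633

At Q = 15, P = 109 − 2.0(15) = 79.00.
dP/dQ = −2.0, so dQ/dP = 1/(−2.0) = -0.500.
ε = (dQ/dP)(P/Q) = (-0.500)(79.00/15).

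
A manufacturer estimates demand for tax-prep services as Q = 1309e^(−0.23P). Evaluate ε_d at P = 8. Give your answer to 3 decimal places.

-1.840

At P = 8, Q = 207.892.
dQ/dP = −0.23·1309e^(−0.23P) = −0.23Q = -47.815.
ε = (dQ/dP)(P/Q) = (-47.815)(8/207.892).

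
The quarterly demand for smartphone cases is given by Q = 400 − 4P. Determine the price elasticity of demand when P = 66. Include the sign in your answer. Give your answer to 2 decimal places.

At P = 66, Q = 136.
dQ/dP = −4.
ε = (dQ/dP)(P/Q) = (-4)(66/136).

-1.94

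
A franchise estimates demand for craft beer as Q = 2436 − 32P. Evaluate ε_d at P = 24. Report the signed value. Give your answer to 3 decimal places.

At P = 24, Q = 1668.
dQ/dP = −32.
ε = (dQ/dP)(P/Q) = (-32)(24/1668).
|ε| < 1, so demand is inelastic at this price.

-0.460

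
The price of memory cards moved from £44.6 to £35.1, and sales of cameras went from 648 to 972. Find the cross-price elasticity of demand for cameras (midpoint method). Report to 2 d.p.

ΔQ_x = 972 − 648 = 324; ΔP_y = 35.1 − 44.6 = -9.5.
Midpoints: P̄_y = 39.85, Q̄_x = 810.0.
ε_xy = (ΔQ_x/ΔP_y)(P̄_y/Q̄_x) = (324/-9.5)(39.85/810.0).

-1.68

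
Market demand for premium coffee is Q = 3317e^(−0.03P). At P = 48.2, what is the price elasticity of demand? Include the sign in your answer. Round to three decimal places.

At P = 48.2, Q = 781.188.
dQ/dP = −0.03·3317e^(−0.03P) = −0.03Q = -23.436.
ε = (dQ/dP)(P/Q) = (-23.436)(48.2/781.188).
|ε| > 1, so demand is elastic at this price.

-1.446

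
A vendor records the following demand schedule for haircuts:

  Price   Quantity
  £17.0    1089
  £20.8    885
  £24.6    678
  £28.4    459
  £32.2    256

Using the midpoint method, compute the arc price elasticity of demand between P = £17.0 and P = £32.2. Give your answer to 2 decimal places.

At P = 17.0, Q = 1089; at P = 32.2, Q = 256.
ΔQ = -833, ΔP = 15.2. Midpoints: P̄ = 24.60, Q̄ = 672.5.
ε = (ΔQ/ΔP)(P̄/Q̄) = (-833/15.2)(24.60/672.5).

-2.00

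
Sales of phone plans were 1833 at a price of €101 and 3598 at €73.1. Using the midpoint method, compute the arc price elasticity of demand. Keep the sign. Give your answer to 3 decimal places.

ΔQ = 3598 − 1833 = 1765; ΔP = 73.1 − 101 = -27.9.
Midpoints: P̄ = 87.05, Q̄ = 2715.5.
ε = (ΔQ/ΔP)(P̄/Q̄) = (1765/-27.9)(87.05/2715.5).

-2.028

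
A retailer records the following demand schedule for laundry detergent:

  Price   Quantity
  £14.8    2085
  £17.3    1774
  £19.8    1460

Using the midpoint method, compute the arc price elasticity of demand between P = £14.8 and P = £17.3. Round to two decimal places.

-1.03

At P = 14.8, Q = 2085; at P = 17.3, Q = 1774.
ΔQ = -311, ΔP = 2.5. Midpoints: P̄ = 16.05, Q̄ = 1929.5.
ε = (ΔQ/ΔP)(P̄/Q̄) = (-311/2.5)(16.05/1929.5).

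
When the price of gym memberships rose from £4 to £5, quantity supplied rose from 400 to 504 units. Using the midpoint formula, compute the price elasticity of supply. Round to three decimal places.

1.035

ΔQ = 504 − 400 = 104; ΔP = 5 − 4 = 1.
Midpoints: P̄ = 4.50, Q̄ = 452.0.
ε_s = (ΔQ/ΔP)(P̄/Q̄) = (104/1)(4.50/452.0).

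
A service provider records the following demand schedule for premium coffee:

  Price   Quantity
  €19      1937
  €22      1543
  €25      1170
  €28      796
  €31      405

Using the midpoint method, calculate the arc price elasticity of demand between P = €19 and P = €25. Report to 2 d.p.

-1.81

At P = 19, Q = 1937; at P = 25, Q = 1170.
ΔQ = -767, ΔP = 6. Midpoints: P̄ = 22.00, Q̄ = 1553.5.
ε = (ΔQ/ΔP)(P̄/Q̄) = (-767/6)(22.00/1553.5).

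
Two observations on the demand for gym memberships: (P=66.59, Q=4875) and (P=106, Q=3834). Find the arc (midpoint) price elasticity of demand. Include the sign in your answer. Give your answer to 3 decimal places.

-0.523

ΔQ = 3834 − 4875 = -1041; ΔP = 106 − 66.59 = 39.41.
Midpoints: P̄ = 86.30, Q̄ = 4354.5.
ε = (ΔQ/ΔP)(P̄/Q̄) = (-1041/39.41)(86.30/4354.5).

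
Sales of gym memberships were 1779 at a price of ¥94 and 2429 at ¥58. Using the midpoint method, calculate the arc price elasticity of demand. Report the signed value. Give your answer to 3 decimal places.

ΔQ = 2429 − 1779 = 650; ΔP = 58 − 94 = -36.
Midpoints: P̄ = 76.00, Q̄ = 2104.0.
ε = (ΔQ/ΔP)(P̄/Q̄) = (650/-36)(76.00/2104.0).

-0.652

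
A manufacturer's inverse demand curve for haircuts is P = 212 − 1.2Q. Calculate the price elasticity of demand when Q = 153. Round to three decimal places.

At Q = 153, P = 212 − 1.2(153) = 28.40.
dP/dQ = −1.2, so dQ/dP = 1/(−1.2) = -0.833.
ε = (dQ/dP)(P/Q) = (-0.833)(28.40/153).

-0.155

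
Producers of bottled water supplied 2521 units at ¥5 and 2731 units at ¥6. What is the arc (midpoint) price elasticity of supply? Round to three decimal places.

ΔQ = 2731 − 2521 = 210; ΔP = 6 − 5 = 1.
Midpoints: P̄ = 5.50, Q̄ = 2626.0.
ε_s = (ΔQ/ΔP)(P̄/Q̄) = (210/1)(5.50/2626.0).

0.440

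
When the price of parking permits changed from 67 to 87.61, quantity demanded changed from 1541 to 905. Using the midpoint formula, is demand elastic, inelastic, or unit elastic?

Arc ε ≈ -1.951.
|ε| = 1.95 > 1.

elastic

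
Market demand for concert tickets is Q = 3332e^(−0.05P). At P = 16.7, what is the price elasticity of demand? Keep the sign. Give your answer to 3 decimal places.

At P = 16.7, Q = 1445.670.
dQ/dP = −0.05·3332e^(−0.05P) = −0.05Q = -72.283.
ε = (dQ/dP)(P/Q) = (-72.283)(16.7/1445.670).

-0.835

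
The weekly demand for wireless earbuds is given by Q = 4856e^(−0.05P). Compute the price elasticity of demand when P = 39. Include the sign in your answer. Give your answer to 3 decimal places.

At P = 39, Q = 690.883.
dQ/dP = −0.05·4856e^(−0.05P) = −0.05Q = -34.544.
ε = (dQ/dP)(P/Q) = (-34.544)(39/690.883).

-1.950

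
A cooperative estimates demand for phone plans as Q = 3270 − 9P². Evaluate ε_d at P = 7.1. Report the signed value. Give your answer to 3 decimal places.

At P = 7.1, Q = 2816.310.
dQ/dP = −18P = -127.800.
ε = (dQ/dP)(P/Q) = (-127.800)(7.1/2816.310).

-0.322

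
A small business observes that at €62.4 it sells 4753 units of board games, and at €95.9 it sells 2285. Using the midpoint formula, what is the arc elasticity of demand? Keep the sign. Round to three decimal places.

ΔQ = 2285 − 4753 = -2468; ΔP = 95.9 − 62.4 = 33.5.
Midpoints: P̄ = 79.15, Q̄ = 3519.0.
ε = (ΔQ/ΔP)(P̄/Q̄) = (-2468/33.5)(79.15/3519.0).

-1.657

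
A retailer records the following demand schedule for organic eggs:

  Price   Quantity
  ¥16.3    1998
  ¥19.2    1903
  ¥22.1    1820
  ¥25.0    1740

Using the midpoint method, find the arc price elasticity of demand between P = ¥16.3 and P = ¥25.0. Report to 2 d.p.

At P = 16.3, Q = 1998; at P = 25.0, Q = 1740.
ΔQ = -258, ΔP = 8.7. Midpoints: P̄ = 20.65, Q̄ = 1869.0.
ε = (ΔQ/ΔP)(P̄/Q̄) = (-258/8.7)(20.65/1869.0).

-0.33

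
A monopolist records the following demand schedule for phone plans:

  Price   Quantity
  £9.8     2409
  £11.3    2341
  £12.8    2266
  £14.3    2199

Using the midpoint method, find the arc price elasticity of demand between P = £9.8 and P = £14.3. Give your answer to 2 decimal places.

-0.24

At P = 9.8, Q = 2409; at P = 14.3, Q = 2199.
ΔQ = -210, ΔP = 4.5. Midpoints: P̄ = 12.05, Q̄ = 2304.0.
ε = (ΔQ/ΔP)(P̄/Q̄) = (-210/4.5)(12.05/2304.0).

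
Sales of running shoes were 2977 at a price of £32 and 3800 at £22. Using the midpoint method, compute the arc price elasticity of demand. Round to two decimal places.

-0.66

ΔQ = 3800 − 2977 = 823; ΔP = 22 − 32 = -10.
Midpoints: P̄ = 27.00, Q̄ = 3388.5.
ε = (ΔQ/ΔP)(P̄/Q̄) = (823/-10)(27.00/3388.5).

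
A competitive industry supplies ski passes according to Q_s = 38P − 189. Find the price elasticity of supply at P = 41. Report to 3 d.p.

1.138

At P = 41, Q_s = 1369.
dQ_s/dP = 38.
ε_s = (dQ_s/dP)(P/Q_s) = (38)(41/1369).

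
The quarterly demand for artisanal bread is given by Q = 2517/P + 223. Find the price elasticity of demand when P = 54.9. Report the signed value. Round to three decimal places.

-0.171

At P = 54.9, Q = 268.847.
dQ/dP = −2517/P² = -0.835.
ε = (dQ/dP)(P/Q) = (-0.835)(54.9/268.847).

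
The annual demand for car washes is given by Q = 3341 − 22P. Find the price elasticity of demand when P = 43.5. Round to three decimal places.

-0.401

At P = 43.5, Q = 2384.
dQ/dP = −22.
ε = (dQ/dP)(P/Q) = (-22)(43.5/2384).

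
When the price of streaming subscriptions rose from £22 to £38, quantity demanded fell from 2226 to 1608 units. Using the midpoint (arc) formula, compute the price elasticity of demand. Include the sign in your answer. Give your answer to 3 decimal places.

-0.604

ΔQ = 1608 − 2226 = -618; ΔP = 38 − 22 = 16.
Midpoints: P̄ = 30.00, Q̄ = 1917.0.
ε = (ΔQ/ΔP)(P̄/Q̄) = (-618/16)(30.00/1917.0).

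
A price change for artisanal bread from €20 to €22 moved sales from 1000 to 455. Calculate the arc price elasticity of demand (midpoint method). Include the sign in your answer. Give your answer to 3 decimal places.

ΔQ = 455 − 1000 = -545; ΔP = 22 − 20 = 2.
Midpoints: P̄ = 21.00, Q̄ = 727.5.
ε = (ΔQ/ΔP)(P̄/Q̄) = (-545/2)(21.00/727.5).

-7.866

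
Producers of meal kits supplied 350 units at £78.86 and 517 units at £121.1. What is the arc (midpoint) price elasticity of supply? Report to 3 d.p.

ΔQ = 517 − 350 = 167; ΔP = 121.1 − 78.86 = 42.24.
Midpoints: P̄ = 99.98, Q̄ = 433.5.
ε_s = (ΔQ/ΔP)(P̄/Q̄) = (167/42.24)(99.98/433.5).

0.912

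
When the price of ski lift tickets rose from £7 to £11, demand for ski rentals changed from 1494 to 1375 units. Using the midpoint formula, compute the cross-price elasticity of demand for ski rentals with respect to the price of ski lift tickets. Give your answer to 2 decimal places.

ΔQ_x = 1375 − 1494 = -119; ΔP_y = 11 − 7 = 4.
Midpoints: P̄_y = 9.00, Q̄_x = 1434.5.
ε_xy = (ΔQ_x/ΔP_y)(P̄_y/Q̄_x) = (-119/4)(9.00/1434.5).
ε_xy < 0, so the goods are complements.

-0.19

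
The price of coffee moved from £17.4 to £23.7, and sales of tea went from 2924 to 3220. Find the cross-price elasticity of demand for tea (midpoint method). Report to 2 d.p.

0.31

ΔQ_x = 3220 − 2924 = 296; ΔP_y = 23.7 − 17.4 = 6.3.
Midpoints: P̄_y = 20.55, Q̄_x = 3072.0.
ε_xy = (ΔQ_x/ΔP_y)(P̄_y/Q̄_x) = (296/6.3)(20.55/3072.0).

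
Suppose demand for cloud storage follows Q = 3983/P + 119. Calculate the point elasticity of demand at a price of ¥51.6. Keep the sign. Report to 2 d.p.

-0.39

At P = 51.6, Q = 196.190.
dQ/dP = −3983/P² = -1.496.
ε = (dQ/dP)(P/Q) = (-1.496)(51.6/196.190).
|ε| < 1, so demand is inelastic at this price.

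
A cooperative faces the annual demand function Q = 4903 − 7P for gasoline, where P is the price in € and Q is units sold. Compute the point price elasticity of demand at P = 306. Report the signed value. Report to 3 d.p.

At P = 306, Q = 2761.
dQ/dP = −7.
ε = (dQ/dP)(P/Q) = (-7)(306/2761).

-0.776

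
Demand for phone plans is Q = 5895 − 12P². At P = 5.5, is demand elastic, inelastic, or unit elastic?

Q = 5532, dQ/dP = -132.
ε = (dQ/dP)(P/Q) ≈ -0.131.
|ε| = 0.13 < 1.

inelastic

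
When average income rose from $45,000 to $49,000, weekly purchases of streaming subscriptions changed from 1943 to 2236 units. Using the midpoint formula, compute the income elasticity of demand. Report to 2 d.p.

1.65

ΔQ = 293, ΔI = 4000. Midpoints: Ī = 47,000, Q̄ = 2089.5.
ε_I = (ΔQ/ΔI)(Ī/Q̄) = (293/4000)(47000/2089.5).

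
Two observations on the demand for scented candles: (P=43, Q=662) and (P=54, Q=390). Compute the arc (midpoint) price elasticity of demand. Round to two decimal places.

-2.28

ΔQ = 390 − 662 = -272; ΔP = 54 − 43 = 11.
Midpoints: P̄ = 48.50, Q̄ = 526.0.
ε = (ΔQ/ΔP)(P̄/Q̄) = (-272/11)(48.50/526.0).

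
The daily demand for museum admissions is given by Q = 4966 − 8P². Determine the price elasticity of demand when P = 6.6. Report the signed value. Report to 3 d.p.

At P = 6.6, Q = 4617.520.
dQ/dP = −16P = -105.600.
ε = (dQ/dP)(P/Q) = (-105.600)(6.6/4617.520).

-0.151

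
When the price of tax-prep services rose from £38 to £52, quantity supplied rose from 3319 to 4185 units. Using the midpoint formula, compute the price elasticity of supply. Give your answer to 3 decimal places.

ΔQ = 4185 − 3319 = 866; ΔP = 52 − 38 = 14.
Midpoints: P̄ = 45.00, Q̄ = 3752.0.
ε_s = (ΔQ/ΔP)(P̄/Q̄) = (866/14)(45.00/3752.0).

0.742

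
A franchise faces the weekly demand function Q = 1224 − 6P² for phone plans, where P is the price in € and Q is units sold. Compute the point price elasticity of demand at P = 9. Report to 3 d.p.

-1.317

At P = 9, Q = 738.
dQ/dP = −12P = -108.
ε = (dQ/dP)(P/Q) = (-108)(9/738).
|ε| > 1, so demand is elastic at this price.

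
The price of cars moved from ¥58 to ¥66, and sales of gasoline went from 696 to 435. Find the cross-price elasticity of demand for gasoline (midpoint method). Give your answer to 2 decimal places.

ΔQ_x = 435 − 696 = -261; ΔP_y = 66 − 58 = 8.
Midpoints: P̄_y = 62.00, Q̄_x = 565.5.
ε_xy = (ΔQ_x/ΔP_y)(P̄_y/Q̄_x) = (-261/8)(62.00/565.5).
ε_xy < 0, so the goods are complements.

-3.58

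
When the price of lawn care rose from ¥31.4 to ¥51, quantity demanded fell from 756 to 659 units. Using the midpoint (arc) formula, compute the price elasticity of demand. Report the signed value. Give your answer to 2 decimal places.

-0.29

ΔQ = 659 − 756 = -97; ΔP = 51 − 31.4 = 19.6.
Midpoints: P̄ = 41.20, Q̄ = 707.5.
ε = (ΔQ/ΔP)(P̄/Q̄) = (-97/19.6)(41.20/707.5).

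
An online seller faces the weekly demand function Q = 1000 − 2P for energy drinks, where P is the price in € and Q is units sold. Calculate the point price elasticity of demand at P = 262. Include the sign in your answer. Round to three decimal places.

At P = 262, Q = 476.
dQ/dP = −2.
ε = (dQ/dP)(P/Q) = (-2)(262/476).
|ε| > 1, so demand is elastic at this price.

-1.101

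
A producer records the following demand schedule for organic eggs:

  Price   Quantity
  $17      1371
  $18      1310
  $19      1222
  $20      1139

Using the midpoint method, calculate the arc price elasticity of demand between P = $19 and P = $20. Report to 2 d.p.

-1.37

At P = 19, Q = 1222; at P = 20, Q = 1139.
ΔQ = -83, ΔP = 1. Midpoints: P̄ = 19.50, Q̄ = 1180.5.
ε = (ΔQ/ΔP)(P̄/Q̄) = (-83/1)(19.50/1180.5).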